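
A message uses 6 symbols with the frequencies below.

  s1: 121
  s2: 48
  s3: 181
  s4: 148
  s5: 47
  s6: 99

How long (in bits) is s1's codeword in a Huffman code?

Huffman merges, smallest pair first:
merge s5(47) and s2(48): 95
merge 95 and s6(99): 194
merge s1(121) and s4(148): 269
merge s3(181) and 194: 375
merge 269 and 375: 644
The subtree containing s1 is merged 2 times, so code length = 2.

2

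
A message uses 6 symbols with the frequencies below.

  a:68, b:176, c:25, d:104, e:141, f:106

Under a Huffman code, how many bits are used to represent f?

2

Huffman merges, smallest pair first:
c(25) + a(68) → 93
93 + d(104) → 197
f(106) + e(141) → 247
b(176) + 197 → 373
247 + 373 → 620
f's leaf is at depth 2, giving a 2-bit codeword.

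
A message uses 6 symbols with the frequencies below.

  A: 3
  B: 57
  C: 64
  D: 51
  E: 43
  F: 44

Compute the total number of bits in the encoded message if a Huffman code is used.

Merge the two smallest weights repeatedly:
A(3) + E(43) → 46
F(44) + 46 → 90
D(51) + B(57) → 108
C(64) + 90 → 154
108 + 154 → 262
The encoded length is the sum of every internal node's weight: 46 + 90 + 108 + 154 + 262 = 660 bits.

660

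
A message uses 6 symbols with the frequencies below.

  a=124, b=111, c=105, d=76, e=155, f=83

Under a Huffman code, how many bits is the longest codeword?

3

Merge the two lowest-weight nodes at each step:
merge d(76) and f(83): 159
merge c(105) and b(111): 216
merge a(124) and e(155): 279
merge 159 and 216: 375
merge 279 and 375: 654
Maximum depth reached is 3.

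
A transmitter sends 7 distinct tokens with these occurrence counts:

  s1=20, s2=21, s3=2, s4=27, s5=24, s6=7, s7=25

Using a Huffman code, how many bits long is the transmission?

335

Merge the two smallest weights repeatedly:
merge s3(2) and s6(7): 9
merge 9 and s1(20): 29
merge s2(21) and s5(24): 45
merge s7(25) and s4(27): 52
merge 29 and 45: 74
merge 52 and 74: 126
Each symbol's bit-cost is frequency × depth; summing gives 335 bits (equivalently 9 + 29 + 45 + 52 + 74 + 126).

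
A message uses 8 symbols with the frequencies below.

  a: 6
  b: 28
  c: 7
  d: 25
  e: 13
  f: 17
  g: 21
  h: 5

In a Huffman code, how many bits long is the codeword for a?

5

Huffman merges, smallest pair first:
combine h(5), a(6) → 11
combine c(7), 11 → 18
combine e(13), f(17) → 30
combine 18, g(21) → 39
combine d(25), b(28) → 53
combine 30, 39 → 69
combine 53, 69 → 122
The subtree containing a is merged 5 times, so code length = 5.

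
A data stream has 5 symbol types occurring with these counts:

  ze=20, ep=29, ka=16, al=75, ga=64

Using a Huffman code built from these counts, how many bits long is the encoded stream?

Merge the two smallest weights repeatedly:
combine ka(16), ze(20) → 36
combine ep(29), 36 → 65
combine ga(64), 65 → 129
combine al(75), 129 → 204
The encoded length is the sum of every internal node's weight: 36 + 65 + 129 + 204 = 434 bits.

434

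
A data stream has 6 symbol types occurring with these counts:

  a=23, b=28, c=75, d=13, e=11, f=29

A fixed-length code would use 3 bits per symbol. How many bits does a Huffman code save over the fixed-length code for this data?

Fixed-length: 3 bits × 179 symbols = 537 bits.
Huffman merges:
combine e(11), d(13) → 24
combine a(23), 24 → 47
combine b(28), f(29) → 57
combine 47, 57 → 104
combine c(75), 104 → 179
Huffman total = 24 + 47 + 57 + 104 + 179 = 411 bits.
Saving = 537 − 411 = 126 bits.

126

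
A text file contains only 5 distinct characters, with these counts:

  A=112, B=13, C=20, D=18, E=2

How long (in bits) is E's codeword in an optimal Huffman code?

4

Build the tree from the bottom:
merge E(2) and B(13): 15
merge 15 and D(18): 33
merge C(20) and 33: 53
merge 53 and A(112): 165
E sits 4 levels below the root, so its codeword is 4 bits.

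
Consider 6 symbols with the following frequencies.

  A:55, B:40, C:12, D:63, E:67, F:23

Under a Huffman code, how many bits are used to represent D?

2

Repeatedly merge the two smallest:
merge C(12) and F(23): 35
merge 35 and B(40): 75
merge A(55) and D(63): 118
merge E(67) and 75: 142
merge 118 and 142: 260
D sits 2 levels below the root, so its codeword is 2 bits.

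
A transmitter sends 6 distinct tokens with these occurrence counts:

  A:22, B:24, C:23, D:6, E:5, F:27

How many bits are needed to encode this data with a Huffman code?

258

Merge the two smallest weights repeatedly:
merge E(5) and D(6): 11
merge 11 and A(22): 33
merge C(23) and B(24): 47
merge F(27) and 33: 60
merge 47 and 60: 107
Total encoded bits = sum of merged weights = 11 + 33 + 47 + 60 + 107 = 258.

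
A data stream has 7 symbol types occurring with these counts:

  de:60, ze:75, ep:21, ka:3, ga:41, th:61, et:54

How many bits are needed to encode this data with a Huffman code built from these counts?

Build the Huffman tree bottom-up:
merge ka(3) and ep(21): 24
merge 24 and ga(41): 65
merge et(54) and de(60): 114
merge th(61) and 65: 126
merge ze(75) and 114: 189
merge 126 and 189: 315
Total encoded bits = sum of merged weights = 24 + 65 + 114 + 126 + 189 + 315 = 833.

833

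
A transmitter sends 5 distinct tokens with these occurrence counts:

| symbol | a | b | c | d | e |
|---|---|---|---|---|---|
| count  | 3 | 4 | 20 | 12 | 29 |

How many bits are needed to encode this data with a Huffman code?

133

Greedily combine the two least-frequent nodes:
combine a(3), b(4) → 7
combine 7, d(12) → 19
combine 19, c(20) → 39
combine e(29), 39 → 68
The encoded length is the sum of every internal node's weight: 7 + 19 + 39 + 68 = 133 bits.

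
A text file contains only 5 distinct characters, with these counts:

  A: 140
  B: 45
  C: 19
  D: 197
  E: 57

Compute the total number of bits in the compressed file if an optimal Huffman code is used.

904

Build the Huffman tree bottom-up:
merge C(19) and B(45): 64
merge E(57) and 64: 121
merge 121 and A(140): 261
merge D(197) and 261: 458
The encoded length is the sum of every internal node's weight: 64 + 121 + 261 + 458 = 904 bits.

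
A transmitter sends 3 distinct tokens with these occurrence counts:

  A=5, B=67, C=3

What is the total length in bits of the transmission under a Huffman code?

83

Build the Huffman tree bottom-up:
combine C(3), A(5) → 8
combine 8, B(67) → 75
Total encoded bits = sum of merged weights = 8 + 75 = 83.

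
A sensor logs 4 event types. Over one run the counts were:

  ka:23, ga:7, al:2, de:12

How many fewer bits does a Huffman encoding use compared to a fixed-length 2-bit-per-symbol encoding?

Fixed-length: 2 bits × 44 symbols = 88 bits.
Huffman merges:
al(2) + ga(7) → 9
9 + de(12) → 21
21 + ka(23) → 44
Huffman total = 9 + 21 + 44 = 74 bits.
Saving = 88 − 74 = 14 bits.

14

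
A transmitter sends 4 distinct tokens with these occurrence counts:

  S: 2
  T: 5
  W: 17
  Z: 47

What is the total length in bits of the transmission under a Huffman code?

Merge the two smallest weights repeatedly:
S(2) + T(5) → 7
7 + W(17) → 24
24 + Z(47) → 71
The encoded length is the sum of every internal node's weight: 7 + 24 + 71 = 102 bits.

102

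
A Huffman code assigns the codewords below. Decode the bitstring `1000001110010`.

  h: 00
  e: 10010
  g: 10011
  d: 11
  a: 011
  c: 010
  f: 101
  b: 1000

Read left to right; each codeword is recognised as soon as it completes (prefix code):
  1000→b | 00→h | 11→d | 10010→e
Decoded message: bhde

bhde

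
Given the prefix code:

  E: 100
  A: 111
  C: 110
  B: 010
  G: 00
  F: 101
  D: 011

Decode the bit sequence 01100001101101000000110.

DGGCCEGGC

Read left to right; each codeword is recognised as soon as it completes (prefix code):
  011→D | 00→G | 00→G | 110→C | 110→C | 100→E | 00→G | 00→G | 110→C
Decoded message: DGGCCEGGC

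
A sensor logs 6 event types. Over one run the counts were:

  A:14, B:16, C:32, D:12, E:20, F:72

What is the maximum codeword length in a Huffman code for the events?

Merge the two lowest-weight nodes at each step:
combine D(12), A(14) → 26
combine B(16), E(20) → 36
combine 26, C(32) → 58
combine 36, 58 → 94
combine F(72), 94 → 166
Maximum depth reached is 4.

4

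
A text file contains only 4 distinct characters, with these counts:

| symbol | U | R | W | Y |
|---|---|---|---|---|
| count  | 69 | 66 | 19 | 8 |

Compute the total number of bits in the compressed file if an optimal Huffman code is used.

Build the Huffman tree bottom-up:
combine Y(8), W(19) → 27
combine 27, R(66) → 93
combine U(69), 93 → 162
Each symbol's bit-cost is frequency × depth; summing gives 282 bits (equivalently 27 + 93 + 162).

282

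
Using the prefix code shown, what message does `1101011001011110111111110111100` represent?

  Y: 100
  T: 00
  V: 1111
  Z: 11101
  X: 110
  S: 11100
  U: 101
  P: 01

XUYUZVZS

Read left to right; each codeword is recognised as soon as it completes (prefix code):
  110→X | 101→U | 100→Y | 101→U | 11101→Z | 1111→V | 11101→Z | 11100→S
Decoded message: XUYUZVZS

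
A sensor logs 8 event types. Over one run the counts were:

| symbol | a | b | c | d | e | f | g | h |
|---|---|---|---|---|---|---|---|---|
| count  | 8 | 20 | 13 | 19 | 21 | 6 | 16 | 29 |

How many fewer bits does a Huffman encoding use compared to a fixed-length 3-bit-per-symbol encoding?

Fixed-length: 3 bits × 132 symbols = 396 bits.
Huffman merges:
merge f(6) and a(8): 14
merge c(13) and 14: 27
merge g(16) and d(19): 35
merge b(20) and e(21): 41
merge 27 and h(29): 56
merge 35 and 41: 76
merge 56 and 76: 132
Huffman total = 14 + 27 + 35 + 41 + 56 + 76 + 132 = 381 bits.
Saving = 396 − 381 = 15 bits.

15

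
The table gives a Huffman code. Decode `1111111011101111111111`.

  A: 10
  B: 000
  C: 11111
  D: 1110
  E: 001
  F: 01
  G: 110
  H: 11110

CGDCC

Read left to right; each codeword is recognised as soon as it completes (prefix code):
  11111→C | 110→G | 1110→D | 11111→C | 11111→C
Decoded message: CGDCC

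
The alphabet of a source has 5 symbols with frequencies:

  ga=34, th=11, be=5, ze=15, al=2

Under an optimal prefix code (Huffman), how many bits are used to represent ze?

2

Huffman merges, smallest pair first:
merge al(2) and be(5): 7
merge 7 and th(11): 18
merge ze(15) and 18: 33
merge 33 and ga(34): 67
ze sits 2 levels below the root, so its codeword is 2 bits.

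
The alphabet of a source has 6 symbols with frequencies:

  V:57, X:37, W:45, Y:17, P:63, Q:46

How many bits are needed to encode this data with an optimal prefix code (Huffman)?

Merge the two smallest weights repeatedly:
Y(17) + X(37) → 54
W(45) + Q(46) → 91
54 + V(57) → 111
P(63) + 91 → 154
111 + 154 → 265
Total encoded bits = sum of merged weights = 54 + 91 + 111 + 154 + 265 = 675.

675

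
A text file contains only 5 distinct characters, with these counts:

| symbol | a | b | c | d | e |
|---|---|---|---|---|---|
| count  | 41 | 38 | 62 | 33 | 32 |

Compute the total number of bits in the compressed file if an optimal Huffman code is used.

Build the Huffman tree bottom-up:
combine e(32), d(33) → 65
combine b(38), a(41) → 79
combine c(62), 65 → 127
combine 79, 127 → 206
Each symbol's bit-cost is frequency × depth; summing gives 477 bits (equivalently 65 + 79 + 127 + 206).

477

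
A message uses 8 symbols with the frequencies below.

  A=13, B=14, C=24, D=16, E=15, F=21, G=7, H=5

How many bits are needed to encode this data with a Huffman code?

Build the Huffman tree bottom-up:
combine H(5), G(7) → 12
combine 12, A(13) → 25
combine B(14), E(15) → 29
combine D(16), F(21) → 37
combine C(24), 25 → 49
combine 29, 37 → 66
combine 49, 66 → 115
Each symbol's bit-cost is frequency × depth; summing gives 333 bits (equivalently 12 + 25 + 29 + 37 + 49 + 66 + 115).

333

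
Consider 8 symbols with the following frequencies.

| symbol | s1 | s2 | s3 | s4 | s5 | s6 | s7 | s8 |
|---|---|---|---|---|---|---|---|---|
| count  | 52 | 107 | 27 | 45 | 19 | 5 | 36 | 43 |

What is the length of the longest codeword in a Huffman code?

Merge the two lowest-weight nodes at each step:
merge s6(5) and s5(19): 24
merge 24 and s3(27): 51
merge s7(36) and s8(43): 79
merge s4(45) and 51: 96
merge s1(52) and 79: 131
merge 96 and s2(107): 203
merge 131 and 203: 334
The rarest symbols sit at the bottom; the longest codeword is 5 bits.

5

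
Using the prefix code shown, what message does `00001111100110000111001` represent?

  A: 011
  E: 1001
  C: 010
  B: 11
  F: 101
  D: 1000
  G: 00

GGBBEDAE

Read left to right; each codeword is recognised as soon as it completes (prefix code):
  00→G | 00→G | 11→B | 11→B | 1001→E | 1000→D | 011→A | 1001→E
Decoded message: GGBBEDAE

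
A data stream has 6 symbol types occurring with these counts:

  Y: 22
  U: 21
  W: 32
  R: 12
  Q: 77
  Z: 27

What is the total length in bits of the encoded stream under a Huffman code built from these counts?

Greedily combine the two least-frequent nodes:
R(12) + U(21) → 33
Y(22) + Z(27) → 49
W(32) + 33 → 65
49 + 65 → 114
Q(77) + 114 → 191
The encoded length is the sum of every internal node's weight: 33 + 49 + 65 + 114 + 191 = 452 bits.

452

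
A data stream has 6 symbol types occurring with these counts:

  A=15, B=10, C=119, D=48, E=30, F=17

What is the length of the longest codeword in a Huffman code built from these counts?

5

Merge the two lowest-weight nodes at each step:
B(10) + A(15) → 25
F(17) + 25 → 42
E(30) + 42 → 72
D(48) + 72 → 120
C(119) + 120 → 239
Maximum depth reached is 5.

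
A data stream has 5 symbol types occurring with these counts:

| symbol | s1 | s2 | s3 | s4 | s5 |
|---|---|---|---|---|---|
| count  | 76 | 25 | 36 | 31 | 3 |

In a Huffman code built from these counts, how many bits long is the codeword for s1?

Huffman merges, smallest pair first:
merge s5(3) and s2(25): 28
merge 28 and s4(31): 59
merge s3(36) and 59: 95
merge s1(76) and 95: 171
s1 is merged only at the final step, so code length = 1.

1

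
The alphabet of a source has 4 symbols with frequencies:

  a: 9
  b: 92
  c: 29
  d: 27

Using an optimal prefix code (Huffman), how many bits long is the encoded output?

Greedily combine the two least-frequent nodes:
combine a(9), d(27) → 36
combine c(29), 36 → 65
combine 65, b(92) → 157
Total encoded bits = sum of merged weights = 36 + 65 + 157 = 258.

258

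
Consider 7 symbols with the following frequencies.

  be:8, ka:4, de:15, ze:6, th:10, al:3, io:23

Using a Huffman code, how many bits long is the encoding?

Greedily combine the two least-frequent nodes:
merge al(3) and ka(4): 7
merge ze(6) and 7: 13
merge be(8) and th(10): 18
merge 13 and de(15): 28
merge 18 and io(23): 41
merge 28 and 41: 69
The encoded length is the sum of every internal node's weight: 7 + 13 + 18 + 28 + 41 + 69 = 176 bits.

176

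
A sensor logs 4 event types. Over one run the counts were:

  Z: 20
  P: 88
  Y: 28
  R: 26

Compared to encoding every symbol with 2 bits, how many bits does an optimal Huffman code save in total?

42

Fixed-length: 2 bits × 162 symbols = 324 bits.
Huffman merges:
Z(20) + R(26) → 46
Y(28) + 46 → 74
74 + P(88) → 162
Huffman total = 46 + 74 + 162 = 282 bits.
Saving = 324 − 282 = 42 bits.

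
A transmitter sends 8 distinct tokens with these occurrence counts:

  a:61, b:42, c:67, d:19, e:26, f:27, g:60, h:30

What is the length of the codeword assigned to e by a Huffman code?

4

Build the tree from the bottom:
combine d(19), e(26) → 45
combine f(27), h(30) → 57
combine b(42), 45 → 87
combine 57, g(60) → 117
combine a(61), c(67) → 128
combine 87, 117 → 204
combine 128, 204 → 332
e sits 4 levels below the root, so its codeword is 4 bits.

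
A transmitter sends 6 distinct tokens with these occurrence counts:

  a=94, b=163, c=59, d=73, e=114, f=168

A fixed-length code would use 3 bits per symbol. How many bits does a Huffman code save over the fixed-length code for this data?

331

Fixed-length: 3 bits × 671 symbols = 2013 bits.
Huffman merges:
merge c(59) and d(73): 132
merge a(94) and e(114): 208
merge 132 and b(163): 295
merge f(168) and 208: 376
merge 295 and 376: 671
Huffman total = 132 + 208 + 295 + 376 + 671 = 1682 bits.
Saving = 2013 − 1682 = 331 bits.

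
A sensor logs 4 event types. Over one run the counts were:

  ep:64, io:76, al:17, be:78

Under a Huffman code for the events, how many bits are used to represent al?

Repeatedly merge the two smallest:
al(17) + ep(64) → 81
io(76) + be(78) → 154
81 + 154 → 235
The subtree containing al is merged 2 times, so code length = 2.

2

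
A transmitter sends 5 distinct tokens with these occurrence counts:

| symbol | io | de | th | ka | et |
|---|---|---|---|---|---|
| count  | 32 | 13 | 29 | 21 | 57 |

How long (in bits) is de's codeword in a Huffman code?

Huffman merges, smallest pair first:
merge de(13) and ka(21): 34
merge th(29) and io(32): 61
merge 34 and et(57): 91
merge 61 and 91: 152
The subtree containing de is merged 3 times, so code length = 3.

3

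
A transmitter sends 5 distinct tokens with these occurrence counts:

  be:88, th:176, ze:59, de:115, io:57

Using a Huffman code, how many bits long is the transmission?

Merge the two smallest weights repeatedly:
combine io(57), ze(59) → 116
combine be(88), de(115) → 203
combine 116, th(176) → 292
combine 203, 292 → 495
Total encoded bits = sum of merged weights = 116 + 203 + 292 + 495 = 1106.

1106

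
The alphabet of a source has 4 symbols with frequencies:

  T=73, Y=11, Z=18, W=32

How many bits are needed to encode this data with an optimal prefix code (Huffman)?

Greedily combine the two least-frequent nodes:
merge Y(11) and Z(18): 29
merge 29 and W(32): 61
merge 61 and T(73): 134
Each symbol's bit-cost is frequency × depth; summing gives 224 bits (equivalently 29 + 61 + 134).

224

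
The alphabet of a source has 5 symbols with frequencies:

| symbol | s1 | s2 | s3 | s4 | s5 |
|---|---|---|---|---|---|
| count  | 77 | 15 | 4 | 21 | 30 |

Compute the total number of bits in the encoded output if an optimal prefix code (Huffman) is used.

276

Build the Huffman tree bottom-up:
merge s3(4) and s2(15): 19
merge 19 and s4(21): 40
merge s5(30) and 40: 70
merge 70 and s1(77): 147
Total encoded bits = sum of merged weights = 19 + 40 + 70 + 147 = 276.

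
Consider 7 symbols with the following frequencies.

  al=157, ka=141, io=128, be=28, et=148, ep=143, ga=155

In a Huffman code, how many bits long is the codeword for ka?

3

Build the tree from the bottom:
be(28) + io(128) → 156
ka(141) + ep(143) → 284
et(148) + ga(155) → 303
156 + al(157) → 313
284 + 303 → 587
313 + 587 → 900
ka sits 3 levels below the root, so its codeword is 3 bits.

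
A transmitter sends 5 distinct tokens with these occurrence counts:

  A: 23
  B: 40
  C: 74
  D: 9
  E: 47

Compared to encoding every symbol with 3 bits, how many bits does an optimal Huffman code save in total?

Fixed-length: 3 bits × 193 symbols = 579 bits.
Huffman merges:
merge D(9) and A(23): 32
merge 32 and B(40): 72
merge E(47) and 72: 119
merge C(74) and 119: 193
Huffman total = 32 + 72 + 119 + 193 = 416 bits.
Saving = 579 − 416 = 163 bits.

163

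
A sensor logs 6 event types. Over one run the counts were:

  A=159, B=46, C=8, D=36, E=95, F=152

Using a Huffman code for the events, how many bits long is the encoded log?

1126

Greedily combine the two least-frequent nodes:
combine C(8), D(36) → 44
combine 44, B(46) → 90
combine 90, E(95) → 185
combine F(152), A(159) → 311
combine 185, 311 → 496
Total encoded bits = sum of merged weights = 44 + 90 + 185 + 311 + 496 = 1126.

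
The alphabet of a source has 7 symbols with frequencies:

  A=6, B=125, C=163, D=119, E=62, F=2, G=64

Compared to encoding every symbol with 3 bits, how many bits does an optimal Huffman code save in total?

329

Fixed-length: 3 bits × 541 symbols = 1623 bits.
Huffman merges:
combine F(2), A(6) → 8
combine 8, E(62) → 70
combine G(64), 70 → 134
combine D(119), B(125) → 244
combine 134, C(163) → 297
combine 244, 297 → 541
Huffman total = 8 + 70 + 134 + 244 + 297 + 541 = 1294 bits.
Saving = 1623 − 1294 = 329 bits.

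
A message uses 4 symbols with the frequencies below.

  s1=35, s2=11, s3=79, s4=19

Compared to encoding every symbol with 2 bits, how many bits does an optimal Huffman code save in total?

Fixed-length: 2 bits × 144 symbols = 288 bits.
Huffman merges:
s2(11) + s4(19) → 30
30 + s1(35) → 65
65 + s3(79) → 144
Huffman total = 30 + 65 + 144 = 239 bits.
Saving = 288 − 239 = 49 bits.

49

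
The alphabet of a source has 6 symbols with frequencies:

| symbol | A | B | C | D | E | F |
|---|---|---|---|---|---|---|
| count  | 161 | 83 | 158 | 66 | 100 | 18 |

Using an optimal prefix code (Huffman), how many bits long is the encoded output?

Greedily combine the two least-frequent nodes:
merge F(18) and D(66): 84
merge B(83) and 84: 167
merge E(100) and C(158): 258
merge A(161) and 167: 328
merge 258 and 328: 586
Each symbol's bit-cost is frequency × depth; summing gives 1423 bits (equivalently 84 + 167 + 258 + 328 + 586).

1423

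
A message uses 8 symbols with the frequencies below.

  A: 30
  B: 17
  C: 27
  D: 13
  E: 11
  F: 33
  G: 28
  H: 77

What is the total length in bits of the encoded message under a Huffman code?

655

Greedily combine the two least-frequent nodes:
merge E(11) and D(13): 24
merge B(17) and 24: 41
merge C(27) and G(28): 55
merge A(30) and F(33): 63
merge 41 and 55: 96
merge 63 and H(77): 140
merge 96 and 140: 236
The encoded length is the sum of every internal node's weight: 24 + 41 + 55 + 63 + 96 + 140 + 236 = 655 bits.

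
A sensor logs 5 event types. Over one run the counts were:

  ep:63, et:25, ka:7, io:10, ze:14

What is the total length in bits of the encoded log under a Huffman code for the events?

Merge the two smallest weights repeatedly:
merge ka(7) and io(10): 17
merge ze(14) and 17: 31
merge et(25) and 31: 56
merge 56 and ep(63): 119
The encoded length is the sum of every internal node's weight: 17 + 31 + 56 + 119 = 223 bits.

223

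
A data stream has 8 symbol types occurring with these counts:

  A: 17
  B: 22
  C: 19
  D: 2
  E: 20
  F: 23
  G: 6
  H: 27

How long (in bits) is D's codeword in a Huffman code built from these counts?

4

Huffman merges, smallest pair first:
merge D(2) and G(6): 8
merge 8 and A(17): 25
merge C(19) and E(20): 39
merge B(22) and F(23): 45
merge 25 and H(27): 52
merge 39 and 45: 84
merge 52 and 84: 136
D sits 4 levels below the root, so its codeword is 4 bits.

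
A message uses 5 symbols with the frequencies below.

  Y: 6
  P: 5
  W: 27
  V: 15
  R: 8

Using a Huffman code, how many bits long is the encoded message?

125

Merge the two smallest weights repeatedly:
merge P(5) and Y(6): 11
merge R(8) and 11: 19
merge V(15) and 19: 34
merge W(27) and 34: 61
Total encoded bits = sum of merged weights = 11 + 19 + 34 + 61 = 125.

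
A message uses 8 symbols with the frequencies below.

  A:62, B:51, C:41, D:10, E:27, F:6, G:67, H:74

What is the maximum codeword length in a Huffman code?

Merge the two lowest-weight nodes at each step:
F(6) + D(10) → 16
16 + E(27) → 43
C(41) + 43 → 84
B(51) + A(62) → 113
G(67) + H(74) → 141
84 + 113 → 197
141 + 197 → 338
The first pair merged (F, D) ends up deepest, at depth 5.

5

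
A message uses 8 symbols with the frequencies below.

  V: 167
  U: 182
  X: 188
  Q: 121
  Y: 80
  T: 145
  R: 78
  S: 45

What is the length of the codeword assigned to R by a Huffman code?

Repeatedly merge the two smallest:
merge S(45) and R(78): 123
merge Y(80) and Q(121): 201
merge 123 and T(145): 268
merge V(167) and U(182): 349
merge X(188) and 201: 389
merge 268 and 349: 617
merge 389 and 617: 1006
The subtree containing R is merged 4 times, so code length = 4.

4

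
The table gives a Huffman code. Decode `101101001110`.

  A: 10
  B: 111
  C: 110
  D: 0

ACADBD

Read left to right; each codeword is recognised as soon as it completes (prefix code):
  10→A | 110→C | 10→A | 0→D | 111→B | 0→D
Decoded message: ACADBD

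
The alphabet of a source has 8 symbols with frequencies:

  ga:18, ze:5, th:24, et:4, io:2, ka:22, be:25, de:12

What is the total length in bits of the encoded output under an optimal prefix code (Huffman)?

304

Build the Huffman tree bottom-up:
merge io(2) and et(4): 6
merge ze(5) and 6: 11
merge 11 and de(12): 23
merge ga(18) and ka(22): 40
merge 23 and th(24): 47
merge be(25) and 40: 65
merge 47 and 65: 112
Each symbol's bit-cost is frequency × depth; summing gives 304 bits (equivalently 6 + 11 + 23 + 40 + 47 + 65 + 112).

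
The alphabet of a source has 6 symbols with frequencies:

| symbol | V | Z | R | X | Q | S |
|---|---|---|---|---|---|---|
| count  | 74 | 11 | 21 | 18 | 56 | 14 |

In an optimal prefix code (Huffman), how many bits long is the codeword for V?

1

Huffman merges, smallest pair first:
Z(11) + S(14) → 25
X(18) + R(21) → 39
25 + 39 → 64
Q(56) + 64 → 120
V(74) + 120 → 194
V is merged only at the final step, so code length = 1.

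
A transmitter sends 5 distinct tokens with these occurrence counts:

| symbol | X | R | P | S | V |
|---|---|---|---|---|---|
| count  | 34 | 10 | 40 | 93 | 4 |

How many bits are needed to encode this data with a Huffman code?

Build the Huffman tree bottom-up:
V(4) + R(10) → 14
14 + X(34) → 48
P(40) + 48 → 88
88 + S(93) → 181
Each symbol's bit-cost is frequency × depth; summing gives 331 bits (equivalently 14 + 48 + 88 + 181).

331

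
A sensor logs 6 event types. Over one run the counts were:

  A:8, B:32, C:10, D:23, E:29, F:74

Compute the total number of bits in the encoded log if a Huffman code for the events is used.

398

Merge the two smallest weights repeatedly:
combine A(8), C(10) → 18
combine 18, D(23) → 41
combine E(29), B(32) → 61
combine 41, 61 → 102
combine F(74), 102 → 176
Total encoded bits = sum of merged weights = 18 + 41 + 61 + 102 + 176 = 398.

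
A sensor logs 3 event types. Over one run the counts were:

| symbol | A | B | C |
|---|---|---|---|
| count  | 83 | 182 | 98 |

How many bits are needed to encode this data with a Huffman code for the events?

Greedily combine the two least-frequent nodes:
combine A(83), C(98) → 181
combine 181, B(182) → 363
Each symbol's bit-cost is frequency × depth; summing gives 544 bits (equivalently 181 + 363).

544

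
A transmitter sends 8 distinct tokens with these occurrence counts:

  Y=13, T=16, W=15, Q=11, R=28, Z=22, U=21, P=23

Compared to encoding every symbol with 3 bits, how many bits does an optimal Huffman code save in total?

Fixed-length: 3 bits × 149 symbols = 447 bits.
Huffman merges:
Q(11) + Y(13) → 24
W(15) + T(16) → 31
U(21) + Z(22) → 43
P(23) + 24 → 47
R(28) + 31 → 59
43 + 47 → 90
59 + 90 → 149
Huffman total = 24 + 31 + 43 + 47 + 59 + 90 + 149 = 443 bits.
Saving = 447 − 443 = 4 bits.

4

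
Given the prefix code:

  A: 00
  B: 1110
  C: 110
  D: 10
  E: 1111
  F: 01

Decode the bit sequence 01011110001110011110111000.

FFBABFBBA

Read left to right; each codeword is recognised as soon as it completes (prefix code):
  01→F | 01→F | 1110→B | 00→A | 1110→B | 01→F | 1110→B | 1110→B | 00→A
Decoded message: FFBABFBBA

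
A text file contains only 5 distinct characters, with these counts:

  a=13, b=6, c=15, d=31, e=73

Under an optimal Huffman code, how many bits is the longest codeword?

Merge the two lowest-weight nodes at each step:
combine b(6), a(13) → 19
combine c(15), 19 → 34
combine d(31), 34 → 65
combine 65, e(73) → 138
The rarest symbols sit at the bottom; the longest codeword is 4 bits.

4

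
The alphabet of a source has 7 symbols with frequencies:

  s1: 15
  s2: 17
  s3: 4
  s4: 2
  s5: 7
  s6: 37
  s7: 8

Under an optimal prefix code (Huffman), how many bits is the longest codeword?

Merge the two lowest-weight nodes at each step:
combine s4(2), s3(4) → 6
combine 6, s5(7) → 13
combine s7(8), 13 → 21
combine s1(15), s2(17) → 32
combine 21, 32 → 53
combine s6(37), 53 → 90
The first pair merged (s4, s3) ends up deepest, at depth 5.

5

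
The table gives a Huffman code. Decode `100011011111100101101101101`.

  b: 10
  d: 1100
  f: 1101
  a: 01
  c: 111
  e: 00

Read left to right; each codeword is recognised as soon as it completes (prefix code):
  10→b | 00→e | 1101→f | 111→c | 1100→d | 10→b | 1101→f | 10→b | 1101→f
Decoded message: befcdbfbf

befcdbfbf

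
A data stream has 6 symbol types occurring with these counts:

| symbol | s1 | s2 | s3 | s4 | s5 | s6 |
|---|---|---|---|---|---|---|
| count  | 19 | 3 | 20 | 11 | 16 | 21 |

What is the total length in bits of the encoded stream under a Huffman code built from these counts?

224

Build the Huffman tree bottom-up:
combine s2(3), s4(11) → 14
combine 14, s5(16) → 30
combine s1(19), s3(20) → 39
combine s6(21), 30 → 51
combine 39, 51 → 90
The encoded length is the sum of every internal node's weight: 14 + 30 + 39 + 51 + 90 = 224 bits.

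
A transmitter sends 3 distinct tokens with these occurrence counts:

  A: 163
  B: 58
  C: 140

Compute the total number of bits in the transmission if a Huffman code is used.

559

Greedily combine the two least-frequent nodes:
B(58) + C(140) → 198
A(163) + 198 → 361
Total encoded bits = sum of merged weights = 198 + 361 = 559.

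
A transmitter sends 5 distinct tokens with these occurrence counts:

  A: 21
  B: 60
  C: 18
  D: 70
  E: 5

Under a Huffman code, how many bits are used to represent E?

Huffman merges, smallest pair first:
E(5) + C(18) → 23
A(21) + 23 → 44
44 + B(60) → 104
D(70) + 104 → 174
E's leaf is at depth 4, giving a 4-bit codeword.

4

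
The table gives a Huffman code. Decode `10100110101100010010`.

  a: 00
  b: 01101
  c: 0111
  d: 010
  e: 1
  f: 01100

Read left to right; each codeword is recognised as soon as it completes (prefix code):
  1→e | 010→d | 01101→b | 01100→f | 010→d | 010→d
Decoded message: edbfdd

edbfdd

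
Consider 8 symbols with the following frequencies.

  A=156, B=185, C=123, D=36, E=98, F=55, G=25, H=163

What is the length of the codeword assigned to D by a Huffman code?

Build the tree from the bottom:
merge G(25) and D(36): 61
merge F(55) and 61: 116
merge E(98) and 116: 214
merge C(123) and A(156): 279
merge H(163) and B(185): 348
merge 214 and 279: 493
merge 348 and 493: 841
D's leaf is at depth 5, giving a 5-bit codeword.

5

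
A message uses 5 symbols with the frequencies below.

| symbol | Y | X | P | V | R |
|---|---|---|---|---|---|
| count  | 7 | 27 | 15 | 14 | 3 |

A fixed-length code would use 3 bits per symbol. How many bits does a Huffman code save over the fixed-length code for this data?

59

Fixed-length: 3 bits × 66 symbols = 198 bits.
Huffman merges:
combine R(3), Y(7) → 10
combine 10, V(14) → 24
combine P(15), 24 → 39
combine X(27), 39 → 66
Huffman total = 10 + 24 + 39 + 66 = 139 bits.
Saving = 198 − 139 = 59 bits.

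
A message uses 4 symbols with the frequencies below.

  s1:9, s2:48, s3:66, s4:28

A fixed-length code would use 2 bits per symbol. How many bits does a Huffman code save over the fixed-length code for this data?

29

Fixed-length: 2 bits × 151 symbols = 302 bits.
Huffman merges:
combine s1(9), s4(28) → 37
combine 37, s2(48) → 85
combine s3(66), 85 → 151
Huffman total = 37 + 85 + 151 = 273 bits.
Saving = 302 − 273 = 29 bits.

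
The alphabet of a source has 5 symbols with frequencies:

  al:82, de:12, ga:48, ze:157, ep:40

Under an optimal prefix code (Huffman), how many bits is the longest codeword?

4

Merge the two lowest-weight nodes at each step:
merge de(12) and ep(40): 52
merge ga(48) and 52: 100
merge al(82) and 100: 182
merge ze(157) and 182: 339
The rarest symbols sit at the bottom; the longest codeword is 4 bits.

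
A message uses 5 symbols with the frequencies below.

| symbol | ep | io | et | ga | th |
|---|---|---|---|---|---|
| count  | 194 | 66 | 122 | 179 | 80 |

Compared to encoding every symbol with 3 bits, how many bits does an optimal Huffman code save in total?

495

Fixed-length: 3 bits × 641 symbols = 1923 bits.
Huffman merges:
io(66) + th(80) → 146
et(122) + 146 → 268
ga(179) + ep(194) → 373
268 + 373 → 641
Huffman total = 146 + 268 + 373 + 641 = 1428 bits.
Saving = 1923 − 1428 = 495 bits.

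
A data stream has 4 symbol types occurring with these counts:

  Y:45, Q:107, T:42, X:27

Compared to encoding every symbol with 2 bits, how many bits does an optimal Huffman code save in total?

Fixed-length: 2 bits × 221 symbols = 442 bits.
Huffman merges:
X(27) + T(42) → 69
Y(45) + 69 → 114
Q(107) + 114 → 221
Huffman total = 69 + 114 + 221 = 404 bits.
Saving = 442 − 404 = 38 bits.

38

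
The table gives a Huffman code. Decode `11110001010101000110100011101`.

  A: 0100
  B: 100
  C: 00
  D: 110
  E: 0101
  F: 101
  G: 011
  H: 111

HBEECGAGF

Read left to right; each codeword is recognised as soon as it completes (prefix code):
  111→H | 100→B | 0101→E | 0101→E | 00→C | 011→G | 0100→A | 011→G | 101→F
Decoded message: HBEECGAGF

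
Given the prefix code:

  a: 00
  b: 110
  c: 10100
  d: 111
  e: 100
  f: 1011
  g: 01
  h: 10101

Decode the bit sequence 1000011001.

eabg

Read left to right; each codeword is recognised as soon as it completes (prefix code):
  100→e | 00→a | 110→b | 01→g
Decoded message: eabg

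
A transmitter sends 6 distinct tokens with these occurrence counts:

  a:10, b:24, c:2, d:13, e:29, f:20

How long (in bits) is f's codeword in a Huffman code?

Build the tree from the bottom:
c(2) + a(10) → 12
12 + d(13) → 25
f(20) + b(24) → 44
25 + e(29) → 54
44 + 54 → 98
f's leaf is at depth 2, giving a 2-bit codeword.

2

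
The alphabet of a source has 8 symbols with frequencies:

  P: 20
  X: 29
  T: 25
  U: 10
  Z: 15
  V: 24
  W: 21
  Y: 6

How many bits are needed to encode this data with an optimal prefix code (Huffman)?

Build the Huffman tree bottom-up:
Y(6) + U(10) → 16
Z(15) + 16 → 31
P(20) + W(21) → 41
V(24) + T(25) → 49
X(29) + 31 → 60
41 + 49 → 90
60 + 90 → 150
Each symbol's bit-cost is frequency × depth; summing gives 437 bits (equivalently 16 + 31 + 41 + 49 + 60 + 90 + 150).

437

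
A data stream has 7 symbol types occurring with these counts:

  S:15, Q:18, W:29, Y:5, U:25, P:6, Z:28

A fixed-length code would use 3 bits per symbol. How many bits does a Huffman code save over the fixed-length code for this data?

Fixed-length: 3 bits × 126 symbols = 378 bits.
Huffman merges:
combine Y(5), P(6) → 11
combine 11, S(15) → 26
combine Q(18), U(25) → 43
combine 26, Z(28) → 54
combine W(29), 43 → 72
combine 54, 72 → 126
Huffman total = 11 + 26 + 43 + 54 + 72 + 126 = 332 bits.
Saving = 378 − 332 = 46 bits.

46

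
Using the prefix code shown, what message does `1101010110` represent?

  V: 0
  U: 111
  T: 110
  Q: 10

TQQT

Read left to right; each codeword is recognised as soon as it completes (prefix code):
  110→T | 10→Q | 10→Q | 110→T
Decoded message: TQQT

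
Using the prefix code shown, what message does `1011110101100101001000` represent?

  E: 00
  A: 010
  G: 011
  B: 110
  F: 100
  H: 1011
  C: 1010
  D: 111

Read left to right; each codeword is recognised as soon as it completes (prefix code):
  1011→H | 110→B | 1011→H | 00→E | 1010→C | 010→A | 00→E
Decoded message: HBHECAE

HBHECAE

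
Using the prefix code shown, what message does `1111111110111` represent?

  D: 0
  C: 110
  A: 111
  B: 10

AAADA

Read left to right; each codeword is recognised as soon as it completes (prefix code):
  111→A | 111→A | 111→A | 0→D | 111→A
Decoded message: AAADA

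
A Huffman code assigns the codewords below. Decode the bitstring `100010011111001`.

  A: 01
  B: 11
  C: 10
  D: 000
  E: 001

CEEBBE

Read left to right; each codeword is recognised as soon as it completes (prefix code):
  10→C | 001→E | 001→E | 11→B | 11→B | 001→E
Decoded message: CEEBBE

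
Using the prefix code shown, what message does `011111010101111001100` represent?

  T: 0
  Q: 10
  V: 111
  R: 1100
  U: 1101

TVUTQVQTR

Read left to right; each codeword is recognised as soon as it completes (prefix code):
  0→T | 111→V | 1101→U | 0→T | 10→Q | 111→V | 10→Q | 0→T | 1100→R
Decoded message: TVUTQVQTR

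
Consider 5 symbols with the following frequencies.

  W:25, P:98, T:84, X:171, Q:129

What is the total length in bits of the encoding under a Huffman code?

Build the Huffman tree bottom-up:
W(25) + T(84) → 109
P(98) + 109 → 207
Q(129) + X(171) → 300
207 + 300 → 507
Total encoded bits = sum of merged weights = 109 + 207 + 300 + 507 = 1123.

1123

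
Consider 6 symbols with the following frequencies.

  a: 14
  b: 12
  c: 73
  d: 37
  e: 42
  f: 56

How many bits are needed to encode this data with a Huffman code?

557

Greedily combine the two least-frequent nodes:
b(12) + a(14) → 26
26 + d(37) → 63
e(42) + f(56) → 98
63 + c(73) → 136
98 + 136 → 234
Each symbol's bit-cost is frequency × depth; summing gives 557 bits (equivalently 26 + 63 + 98 + 136 + 234).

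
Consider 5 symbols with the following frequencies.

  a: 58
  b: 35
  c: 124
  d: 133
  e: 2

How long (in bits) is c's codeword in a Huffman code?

2

Build the tree from the bottom:
merge e(2) and b(35): 37
merge 37 and a(58): 95
merge 95 and c(124): 219
merge d(133) and 219: 352
The subtree containing c is merged 2 times, so code length = 2.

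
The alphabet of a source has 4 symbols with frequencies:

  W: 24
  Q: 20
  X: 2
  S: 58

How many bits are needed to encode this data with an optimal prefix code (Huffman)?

Merge the two smallest weights repeatedly:
merge X(2) and Q(20): 22
merge 22 and W(24): 46
merge 46 and S(58): 104
Each symbol's bit-cost is frequency × depth; summing gives 172 bits (equivalently 22 + 46 + 104).

172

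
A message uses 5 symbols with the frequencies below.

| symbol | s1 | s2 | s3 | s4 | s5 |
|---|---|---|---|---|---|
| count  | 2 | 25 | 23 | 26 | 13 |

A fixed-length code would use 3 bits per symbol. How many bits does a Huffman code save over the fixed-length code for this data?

Fixed-length: 3 bits × 89 symbols = 267 bits.
Huffman merges:
combine s1(2), s5(13) → 15
combine 15, s3(23) → 38
combine s2(25), s4(26) → 51
combine 38, 51 → 89
Huffman total = 15 + 38 + 51 + 89 = 193 bits.
Saving = 267 − 193 = 74 bits.

74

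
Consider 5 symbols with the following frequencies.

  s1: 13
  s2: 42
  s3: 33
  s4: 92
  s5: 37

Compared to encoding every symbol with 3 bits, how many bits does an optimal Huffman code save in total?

Fixed-length: 3 bits × 217 symbols = 651 bits.
Huffman merges:
combine s1(13), s3(33) → 46
combine s5(37), s2(42) → 79
combine 46, 79 → 125
combine s4(92), 125 → 217
Huffman total = 46 + 79 + 125 + 217 = 467 bits.
Saving = 651 − 467 = 184 bits.

184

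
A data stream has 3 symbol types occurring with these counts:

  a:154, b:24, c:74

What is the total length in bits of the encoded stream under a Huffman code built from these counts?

350

Greedily combine the two least-frequent nodes:
combine b(24), c(74) → 98
combine 98, a(154) → 252
Each symbol's bit-cost is frequency × depth; summing gives 350 bits (equivalently 98 + 252).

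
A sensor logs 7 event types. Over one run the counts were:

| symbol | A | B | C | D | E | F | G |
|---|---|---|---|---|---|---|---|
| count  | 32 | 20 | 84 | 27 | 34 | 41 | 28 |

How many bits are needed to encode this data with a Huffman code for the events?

714

Merge the two smallest weights repeatedly:
merge B(20) and D(27): 47
merge G(28) and A(32): 60
merge E(34) and F(41): 75
merge 47 and 60: 107
merge 75 and C(84): 159
merge 107 and 159: 266
Each symbol's bit-cost is frequency × depth; summing gives 714 bits (equivalently 47 + 60 + 75 + 107 + 159 + 266).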